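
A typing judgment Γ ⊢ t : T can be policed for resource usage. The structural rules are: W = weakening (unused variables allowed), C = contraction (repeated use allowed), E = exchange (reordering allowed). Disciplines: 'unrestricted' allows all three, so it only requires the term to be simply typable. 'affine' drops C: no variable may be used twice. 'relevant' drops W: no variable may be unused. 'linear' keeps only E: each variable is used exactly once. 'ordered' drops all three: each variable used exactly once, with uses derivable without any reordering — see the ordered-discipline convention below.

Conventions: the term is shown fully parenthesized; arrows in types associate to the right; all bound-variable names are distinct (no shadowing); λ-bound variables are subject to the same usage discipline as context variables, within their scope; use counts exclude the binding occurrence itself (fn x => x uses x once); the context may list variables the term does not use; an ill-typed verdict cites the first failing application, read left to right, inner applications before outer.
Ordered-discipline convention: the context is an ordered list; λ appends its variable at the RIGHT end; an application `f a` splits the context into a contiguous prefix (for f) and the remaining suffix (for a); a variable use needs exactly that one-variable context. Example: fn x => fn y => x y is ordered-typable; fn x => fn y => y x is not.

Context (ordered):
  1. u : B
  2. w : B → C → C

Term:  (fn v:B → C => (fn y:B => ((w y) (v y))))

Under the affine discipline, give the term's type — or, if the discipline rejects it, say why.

not well-typed under affine — y ×2 used more than once (contraction)
usage: u: 0×, w: 1×, v (bound): 1×, y (bound): 2×
left-to-right use order: w, y, v, y
typing: the term checks, with type (B → C) → B → C
per-discipline verdicts: ordered ✗ | linear ✗ | affine ✗ | relevant ✗ | unrestricted ✓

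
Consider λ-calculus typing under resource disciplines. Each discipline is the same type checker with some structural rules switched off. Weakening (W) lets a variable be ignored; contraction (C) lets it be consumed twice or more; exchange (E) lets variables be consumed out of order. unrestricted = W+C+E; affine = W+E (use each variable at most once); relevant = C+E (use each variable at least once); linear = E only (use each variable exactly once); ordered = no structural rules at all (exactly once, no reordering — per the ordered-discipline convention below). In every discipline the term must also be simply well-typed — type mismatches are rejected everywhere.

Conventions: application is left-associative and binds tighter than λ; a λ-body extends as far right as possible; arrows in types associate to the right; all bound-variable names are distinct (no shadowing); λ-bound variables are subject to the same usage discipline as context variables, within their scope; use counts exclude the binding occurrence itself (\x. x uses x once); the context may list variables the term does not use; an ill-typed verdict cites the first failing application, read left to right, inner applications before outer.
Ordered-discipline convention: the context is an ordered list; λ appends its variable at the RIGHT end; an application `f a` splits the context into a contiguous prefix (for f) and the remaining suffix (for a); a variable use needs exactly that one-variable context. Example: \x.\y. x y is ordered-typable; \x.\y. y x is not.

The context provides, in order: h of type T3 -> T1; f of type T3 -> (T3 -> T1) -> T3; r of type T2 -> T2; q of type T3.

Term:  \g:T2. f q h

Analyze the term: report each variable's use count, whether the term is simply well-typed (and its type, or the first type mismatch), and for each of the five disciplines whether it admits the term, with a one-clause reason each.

use counts: h ×1; f ×1; r ×0; q ×1; g (λ-bound) ×0
use order (left to right): f, q, h
typing: well-typed — term : T2 -> T3
ordered: ✗, unused: r, g — weakening required
linear: ✗, unused: r, g — weakening required
affine: ✓, h, f, r, q, g: no repeats, contraction unneeded
relevant: ✗, unused: r, g — weakening required
unrestricted: ✓, type-checks (T2 -> T3) and nothing is barred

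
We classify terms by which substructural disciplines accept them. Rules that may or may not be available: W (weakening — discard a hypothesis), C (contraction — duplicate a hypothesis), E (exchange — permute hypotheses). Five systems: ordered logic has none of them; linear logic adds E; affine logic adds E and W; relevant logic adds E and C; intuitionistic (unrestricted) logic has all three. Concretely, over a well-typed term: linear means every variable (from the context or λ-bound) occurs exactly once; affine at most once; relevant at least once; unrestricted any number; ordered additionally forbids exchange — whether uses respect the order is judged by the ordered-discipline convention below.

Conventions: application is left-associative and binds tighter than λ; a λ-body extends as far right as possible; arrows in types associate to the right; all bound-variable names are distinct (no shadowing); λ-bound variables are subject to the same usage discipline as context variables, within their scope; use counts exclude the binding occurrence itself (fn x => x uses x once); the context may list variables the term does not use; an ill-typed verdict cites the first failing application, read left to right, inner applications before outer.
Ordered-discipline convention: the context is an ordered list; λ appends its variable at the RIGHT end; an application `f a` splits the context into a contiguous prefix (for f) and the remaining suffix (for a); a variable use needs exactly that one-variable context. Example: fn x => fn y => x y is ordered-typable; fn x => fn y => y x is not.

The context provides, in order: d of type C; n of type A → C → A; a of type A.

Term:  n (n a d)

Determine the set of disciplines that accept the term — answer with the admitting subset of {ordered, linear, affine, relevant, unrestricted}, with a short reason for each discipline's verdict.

admitted in: relevant, unrestricted
counts: d: 1, n: 2, a: 1
left-to-right use order: n, n, a, d
typing: the term checks, with type C → A
ordered ✗ (needs contraction — n ×2)
linear ✗ (needs contraction — n ×2)
affine ✗ (needs contraction — n ×2)
relevant ✓ (none of d, n, a goes unused)
unrestricted ✓ (well-typed at C → A; no restrictions here)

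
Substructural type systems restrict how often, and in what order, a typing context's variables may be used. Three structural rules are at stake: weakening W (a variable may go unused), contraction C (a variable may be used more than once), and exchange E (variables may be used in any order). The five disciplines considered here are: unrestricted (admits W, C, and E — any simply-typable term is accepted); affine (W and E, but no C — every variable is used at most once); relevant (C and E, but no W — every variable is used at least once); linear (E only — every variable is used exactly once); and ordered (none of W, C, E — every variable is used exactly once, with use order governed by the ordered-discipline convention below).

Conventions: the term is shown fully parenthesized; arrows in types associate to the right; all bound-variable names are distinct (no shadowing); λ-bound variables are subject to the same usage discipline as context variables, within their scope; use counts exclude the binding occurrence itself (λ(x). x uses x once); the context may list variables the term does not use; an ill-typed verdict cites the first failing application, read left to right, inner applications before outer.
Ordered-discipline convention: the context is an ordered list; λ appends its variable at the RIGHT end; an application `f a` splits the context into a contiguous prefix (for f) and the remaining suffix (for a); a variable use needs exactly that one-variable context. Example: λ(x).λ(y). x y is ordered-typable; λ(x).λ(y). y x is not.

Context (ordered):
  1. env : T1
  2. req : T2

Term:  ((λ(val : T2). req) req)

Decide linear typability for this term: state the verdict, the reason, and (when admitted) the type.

no — req ×2 used more than once (contraction); needs weakening: env, val unused
variable uses: env: 0×; req: 2×; val [bound]: 0×
left-to-right use order: req, req
typing: well-typed at T2
per-discipline verdicts: ordered ✗; linear ✗; affine ✗; relevant ✗; unrestricted ✓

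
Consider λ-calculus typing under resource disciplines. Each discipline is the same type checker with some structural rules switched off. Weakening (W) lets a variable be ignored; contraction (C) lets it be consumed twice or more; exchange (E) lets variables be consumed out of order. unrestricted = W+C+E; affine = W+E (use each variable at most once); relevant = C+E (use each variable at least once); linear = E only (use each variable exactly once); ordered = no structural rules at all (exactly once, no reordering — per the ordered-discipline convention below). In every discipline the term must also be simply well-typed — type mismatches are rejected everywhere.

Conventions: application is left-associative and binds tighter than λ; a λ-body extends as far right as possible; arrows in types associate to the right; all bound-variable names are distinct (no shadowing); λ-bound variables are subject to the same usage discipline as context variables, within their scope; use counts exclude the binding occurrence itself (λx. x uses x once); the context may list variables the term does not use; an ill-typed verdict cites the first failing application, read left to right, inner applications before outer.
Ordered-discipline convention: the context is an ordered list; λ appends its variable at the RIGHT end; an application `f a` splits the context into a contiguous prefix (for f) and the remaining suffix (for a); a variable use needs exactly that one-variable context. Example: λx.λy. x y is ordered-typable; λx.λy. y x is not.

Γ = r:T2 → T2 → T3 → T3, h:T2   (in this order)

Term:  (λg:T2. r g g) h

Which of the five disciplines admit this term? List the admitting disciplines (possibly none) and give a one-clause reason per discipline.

admitting disciplines: relevant, unrestricted
use counts: r ×1, h ×1, g (bound) ×2
order of uses: r, g, g, h
typing: well-typed — term : T3 → T3
ordered: ✗, g ×2 used more than once (contraction)
linear: ✗, g ×2 used more than once (contraction)
affine: ✗, g ×2 used more than once (contraction)
relevant: ✓, none of r, h, g goes unused
unrestricted: ✓, well-typed at T3 → T3; no restrictions here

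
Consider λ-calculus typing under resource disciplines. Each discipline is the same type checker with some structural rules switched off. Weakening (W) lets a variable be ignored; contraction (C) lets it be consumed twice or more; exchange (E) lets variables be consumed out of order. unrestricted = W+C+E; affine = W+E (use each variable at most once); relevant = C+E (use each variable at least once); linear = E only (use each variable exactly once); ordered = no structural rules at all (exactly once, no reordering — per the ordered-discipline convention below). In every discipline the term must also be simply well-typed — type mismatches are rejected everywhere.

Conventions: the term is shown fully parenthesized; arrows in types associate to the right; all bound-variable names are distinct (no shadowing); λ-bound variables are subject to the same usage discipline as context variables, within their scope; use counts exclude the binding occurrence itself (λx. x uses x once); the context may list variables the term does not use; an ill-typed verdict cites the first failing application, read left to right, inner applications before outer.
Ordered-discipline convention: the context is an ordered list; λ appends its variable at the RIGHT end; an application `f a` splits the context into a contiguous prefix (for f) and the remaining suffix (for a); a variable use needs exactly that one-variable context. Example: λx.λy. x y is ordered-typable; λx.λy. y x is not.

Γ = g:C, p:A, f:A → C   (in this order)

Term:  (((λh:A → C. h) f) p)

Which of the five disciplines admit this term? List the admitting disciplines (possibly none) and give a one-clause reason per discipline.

admitted by: affine, unrestricted
variable uses: g ×0, p ×1, f ×1, h (λ-bound) ×1
uses in reading order: h, f, p
typing: well-typed at C
ordered: ✗ — g left unused
linear: ✗ — g left unused
affine: ✓ — g, p, f, h: no repeats, contraction unneeded
relevant: ✗ — g left unused
unrestricted: ✓ — simply typable at C; W, C, E all held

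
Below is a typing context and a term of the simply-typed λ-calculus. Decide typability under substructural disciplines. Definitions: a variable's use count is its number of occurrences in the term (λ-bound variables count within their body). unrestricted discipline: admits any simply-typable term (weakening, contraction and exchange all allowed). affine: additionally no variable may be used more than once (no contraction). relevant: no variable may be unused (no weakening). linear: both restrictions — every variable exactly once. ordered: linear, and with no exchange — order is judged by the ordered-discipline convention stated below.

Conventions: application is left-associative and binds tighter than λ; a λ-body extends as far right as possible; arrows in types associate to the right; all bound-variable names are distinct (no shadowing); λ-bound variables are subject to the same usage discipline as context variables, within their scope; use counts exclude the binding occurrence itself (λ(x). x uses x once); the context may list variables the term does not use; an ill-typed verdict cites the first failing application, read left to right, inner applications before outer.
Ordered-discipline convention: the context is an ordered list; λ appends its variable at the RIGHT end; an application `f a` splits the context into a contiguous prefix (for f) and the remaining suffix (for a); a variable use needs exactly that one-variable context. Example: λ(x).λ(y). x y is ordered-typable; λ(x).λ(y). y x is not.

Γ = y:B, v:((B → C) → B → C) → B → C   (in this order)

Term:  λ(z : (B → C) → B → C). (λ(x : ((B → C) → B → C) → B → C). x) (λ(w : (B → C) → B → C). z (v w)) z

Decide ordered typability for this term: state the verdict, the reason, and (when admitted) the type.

no — z ×2 used more than once (contraction); needs weakening: y unused
use counts: y: 0; v: 1; z [bound]: 2; x [bound]: 1; w [bound]: 1
uses in reading order: x, z, v, w, z
typing: ✓ — ((B → C) → B → C) → B → C
per-discipline verdicts: ordered ✗, linear ✗, affine ✗, relevant ✗, unrestricted ✓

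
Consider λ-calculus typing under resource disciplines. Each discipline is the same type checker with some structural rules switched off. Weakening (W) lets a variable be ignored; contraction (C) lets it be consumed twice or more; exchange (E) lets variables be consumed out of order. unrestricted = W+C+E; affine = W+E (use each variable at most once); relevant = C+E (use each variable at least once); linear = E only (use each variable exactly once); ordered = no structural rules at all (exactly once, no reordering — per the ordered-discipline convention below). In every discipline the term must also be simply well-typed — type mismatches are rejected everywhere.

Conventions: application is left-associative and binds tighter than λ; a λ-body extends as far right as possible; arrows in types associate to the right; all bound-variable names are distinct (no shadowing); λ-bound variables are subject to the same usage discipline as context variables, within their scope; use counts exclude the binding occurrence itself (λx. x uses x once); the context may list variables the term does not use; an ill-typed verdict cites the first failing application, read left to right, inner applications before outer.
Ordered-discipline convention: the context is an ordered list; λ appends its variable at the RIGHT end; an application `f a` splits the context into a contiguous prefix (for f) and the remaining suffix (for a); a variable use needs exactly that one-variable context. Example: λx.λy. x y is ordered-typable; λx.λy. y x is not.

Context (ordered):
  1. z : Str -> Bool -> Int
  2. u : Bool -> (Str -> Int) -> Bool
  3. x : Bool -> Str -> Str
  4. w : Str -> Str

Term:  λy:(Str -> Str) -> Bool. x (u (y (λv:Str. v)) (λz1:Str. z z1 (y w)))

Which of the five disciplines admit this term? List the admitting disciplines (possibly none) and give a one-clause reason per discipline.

admitting disciplines: relevant, unrestricted
variable uses: z: 1, u: 1, x: 1, w: 1, y (λ-bound): 2, v (λ-bound): 1, z1 (λ-bound): 1
left-to-right use order: x, u, y, v, z, z1, y, w
typing: well-typed at ((Str -> Str) -> Bool) -> Str -> Str
ordered: ✗, y ×2 used more than once (contraction)
linear: ✗, y ×2 used more than once (contraction)
affine: ✗, y ×2 used more than once (contraction)
relevant: ✓, z, u, x, w, y, v, z1: all used, weakening unneeded
unrestricted: ✓, type-checks (((Str -> Str) -> Bool) -> Str -> Str) and nothing is barred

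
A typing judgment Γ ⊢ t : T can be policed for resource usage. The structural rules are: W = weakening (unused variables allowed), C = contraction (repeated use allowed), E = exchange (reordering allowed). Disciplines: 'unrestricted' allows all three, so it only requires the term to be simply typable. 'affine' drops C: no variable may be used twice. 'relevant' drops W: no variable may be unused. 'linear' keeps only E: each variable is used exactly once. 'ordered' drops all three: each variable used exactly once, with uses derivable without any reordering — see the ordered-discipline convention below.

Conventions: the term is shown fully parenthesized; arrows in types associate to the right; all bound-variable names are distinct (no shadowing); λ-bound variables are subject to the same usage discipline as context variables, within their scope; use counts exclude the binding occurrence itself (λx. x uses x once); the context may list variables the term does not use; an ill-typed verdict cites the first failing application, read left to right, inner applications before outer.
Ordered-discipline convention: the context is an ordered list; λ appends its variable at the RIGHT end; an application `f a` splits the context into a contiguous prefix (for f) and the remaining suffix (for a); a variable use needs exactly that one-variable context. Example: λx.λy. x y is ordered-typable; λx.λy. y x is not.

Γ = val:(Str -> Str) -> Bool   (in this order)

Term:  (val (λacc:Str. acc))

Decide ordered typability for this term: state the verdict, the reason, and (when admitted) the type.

yes — val, acc: once each, no exchange needed; term : Bool
variable uses: val: 1×, acc (λ-bound): 1×
uses in reading order: val, acc
typing: the term checks, with type Bool
all disciplines: ordered ✓ | linear ✓ | affine ✓ | relevant ✓ | unrestricted ✓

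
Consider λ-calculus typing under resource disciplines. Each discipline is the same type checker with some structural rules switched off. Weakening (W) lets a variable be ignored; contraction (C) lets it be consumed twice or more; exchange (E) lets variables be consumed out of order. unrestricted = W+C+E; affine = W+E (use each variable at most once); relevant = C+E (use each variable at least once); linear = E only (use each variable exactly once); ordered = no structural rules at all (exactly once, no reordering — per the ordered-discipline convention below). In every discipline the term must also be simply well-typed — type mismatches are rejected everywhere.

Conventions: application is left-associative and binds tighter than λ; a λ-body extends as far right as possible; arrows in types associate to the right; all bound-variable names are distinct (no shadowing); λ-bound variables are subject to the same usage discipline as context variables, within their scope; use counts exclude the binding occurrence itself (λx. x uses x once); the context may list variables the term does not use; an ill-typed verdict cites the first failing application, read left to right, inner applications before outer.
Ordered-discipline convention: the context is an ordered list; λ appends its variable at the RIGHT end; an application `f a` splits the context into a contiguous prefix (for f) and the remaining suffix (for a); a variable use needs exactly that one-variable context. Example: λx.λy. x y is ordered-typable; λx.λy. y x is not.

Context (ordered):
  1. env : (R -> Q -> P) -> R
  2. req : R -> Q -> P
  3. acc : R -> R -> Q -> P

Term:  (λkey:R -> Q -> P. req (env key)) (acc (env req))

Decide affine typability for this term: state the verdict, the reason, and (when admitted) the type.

no — uses contraction: env ×2, req ×2
usage: env ×2; req ×2; acc ×1; key (λ-bound) ×1
use order (left to right): req, env, key, acc, env, req
typing: well-typed — term : Q -> P
across the five disciplines: ordered ✗; linear ✗; affine ✗; relevant ✓; unrestricted ✓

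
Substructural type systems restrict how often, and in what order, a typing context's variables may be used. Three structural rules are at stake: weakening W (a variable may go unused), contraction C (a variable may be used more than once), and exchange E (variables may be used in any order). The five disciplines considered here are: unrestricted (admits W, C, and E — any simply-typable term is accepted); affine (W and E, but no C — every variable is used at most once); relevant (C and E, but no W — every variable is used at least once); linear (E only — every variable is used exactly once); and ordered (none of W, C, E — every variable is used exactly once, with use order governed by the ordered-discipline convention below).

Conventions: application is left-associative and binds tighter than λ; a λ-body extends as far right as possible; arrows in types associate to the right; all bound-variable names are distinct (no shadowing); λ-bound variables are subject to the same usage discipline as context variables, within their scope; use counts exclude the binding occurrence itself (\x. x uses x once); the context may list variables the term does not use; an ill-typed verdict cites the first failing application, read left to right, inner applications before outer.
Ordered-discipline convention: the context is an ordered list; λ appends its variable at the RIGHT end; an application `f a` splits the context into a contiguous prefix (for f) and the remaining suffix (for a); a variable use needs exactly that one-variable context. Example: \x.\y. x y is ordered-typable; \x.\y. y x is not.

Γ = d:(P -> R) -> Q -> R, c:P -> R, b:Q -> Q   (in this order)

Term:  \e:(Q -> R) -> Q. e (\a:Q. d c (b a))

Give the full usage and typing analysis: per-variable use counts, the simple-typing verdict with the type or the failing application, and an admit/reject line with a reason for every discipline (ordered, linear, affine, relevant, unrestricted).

use counts: d: 1×; c: 1×; b: 1×; e (λ-bound): 1×; a (λ-bound): 1×
order of uses: e, d, c, b, a
typing: well-typed at ((Q -> R) -> Q) -> Q
ordered: ✗, needs exchange: uses follow e, d, c, b, a
linear: ✓, each of d, c, b, e, a used exactly once
affine: ✓, d, c, b, e, a: no repeats, contraction unneeded
relevant: ✓, at least one use each (d, c, b, e, a)
unrestricted: ✓, typability at ((Q -> R) -> Q) -> Q is all that's needed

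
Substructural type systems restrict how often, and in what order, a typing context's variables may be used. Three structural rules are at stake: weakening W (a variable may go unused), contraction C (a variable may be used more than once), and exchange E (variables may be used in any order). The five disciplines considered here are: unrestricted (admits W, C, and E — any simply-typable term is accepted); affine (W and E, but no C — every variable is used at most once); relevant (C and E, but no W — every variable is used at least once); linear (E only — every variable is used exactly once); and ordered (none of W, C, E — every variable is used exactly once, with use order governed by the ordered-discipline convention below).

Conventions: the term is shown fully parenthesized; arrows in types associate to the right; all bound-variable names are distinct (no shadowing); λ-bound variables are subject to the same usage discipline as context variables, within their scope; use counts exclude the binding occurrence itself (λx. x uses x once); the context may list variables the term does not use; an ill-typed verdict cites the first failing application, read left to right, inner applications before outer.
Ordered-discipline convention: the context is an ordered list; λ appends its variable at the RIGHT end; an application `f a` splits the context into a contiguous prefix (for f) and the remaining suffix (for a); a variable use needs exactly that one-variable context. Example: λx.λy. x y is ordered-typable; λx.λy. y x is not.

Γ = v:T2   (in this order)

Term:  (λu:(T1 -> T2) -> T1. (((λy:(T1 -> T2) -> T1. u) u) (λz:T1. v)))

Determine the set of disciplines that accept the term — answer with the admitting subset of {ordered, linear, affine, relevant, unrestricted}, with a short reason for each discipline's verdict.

admitting disciplines: unrestricted
usage: v: 1×, u [bound]: 2×, y [bound]: 0×, z [bound]: 0×
order of uses: u, u, v
typing: the term checks, with type ((T1 -> T2) -> T1) -> T1
ordered: ✗ — uses contraction: u ×2; y, z never used (weakening)
linear: ✗ — uses contraction: u ×2; y, z never used (weakening)
affine: ✗ — uses contraction: u ×2
relevant: ✗ — y, z never used (weakening)
unrestricted: ✓ — well-typed at ((T1 -> T2) -> T1) -> T1; no restrictions here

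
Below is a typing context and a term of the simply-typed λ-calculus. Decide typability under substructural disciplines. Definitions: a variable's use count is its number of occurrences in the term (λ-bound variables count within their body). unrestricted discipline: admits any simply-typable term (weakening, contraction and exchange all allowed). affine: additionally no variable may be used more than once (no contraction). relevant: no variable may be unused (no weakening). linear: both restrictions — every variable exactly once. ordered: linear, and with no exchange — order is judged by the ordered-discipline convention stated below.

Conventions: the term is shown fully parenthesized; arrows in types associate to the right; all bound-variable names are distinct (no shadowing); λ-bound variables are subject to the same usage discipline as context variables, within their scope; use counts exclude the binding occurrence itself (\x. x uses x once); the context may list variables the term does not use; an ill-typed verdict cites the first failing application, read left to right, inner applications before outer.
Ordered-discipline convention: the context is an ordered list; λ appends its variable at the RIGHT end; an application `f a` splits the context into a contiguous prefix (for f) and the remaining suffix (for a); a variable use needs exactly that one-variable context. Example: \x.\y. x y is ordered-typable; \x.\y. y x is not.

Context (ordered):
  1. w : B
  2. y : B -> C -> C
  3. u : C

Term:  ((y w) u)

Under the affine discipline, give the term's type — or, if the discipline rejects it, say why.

term : C
variable uses: w ×1; y ×1; u ×1
uses in reading order: y, w, u
typing: the term checks, with type C
across the five disciplines: ordered ✗ · linear ✓ · affine ✓ · relevant ✓ · unrestricted ✓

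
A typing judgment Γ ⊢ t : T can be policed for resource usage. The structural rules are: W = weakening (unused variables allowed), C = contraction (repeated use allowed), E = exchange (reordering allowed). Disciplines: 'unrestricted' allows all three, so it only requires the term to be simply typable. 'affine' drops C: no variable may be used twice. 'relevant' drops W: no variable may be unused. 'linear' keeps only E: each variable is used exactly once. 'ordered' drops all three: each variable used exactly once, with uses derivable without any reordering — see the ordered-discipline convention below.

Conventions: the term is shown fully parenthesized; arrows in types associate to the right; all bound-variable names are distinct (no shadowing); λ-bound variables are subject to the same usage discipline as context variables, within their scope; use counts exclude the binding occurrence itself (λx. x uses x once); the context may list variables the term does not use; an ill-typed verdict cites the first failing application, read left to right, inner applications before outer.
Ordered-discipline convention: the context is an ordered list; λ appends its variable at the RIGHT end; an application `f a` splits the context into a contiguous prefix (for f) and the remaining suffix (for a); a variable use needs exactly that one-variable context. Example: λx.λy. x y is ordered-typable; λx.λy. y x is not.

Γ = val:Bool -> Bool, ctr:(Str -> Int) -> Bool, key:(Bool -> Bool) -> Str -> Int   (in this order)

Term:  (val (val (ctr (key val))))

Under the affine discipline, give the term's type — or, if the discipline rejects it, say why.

not well-typed under affine — repeated use of val ×3
variable uses: val: 3, ctr: 1, key: 1
uses in reading order: val, val, ctr, key, val
typing: ✓ — Bool
summary: ordered ✗; linear ✗; affine ✗; relevant ✓; unrestricted ✓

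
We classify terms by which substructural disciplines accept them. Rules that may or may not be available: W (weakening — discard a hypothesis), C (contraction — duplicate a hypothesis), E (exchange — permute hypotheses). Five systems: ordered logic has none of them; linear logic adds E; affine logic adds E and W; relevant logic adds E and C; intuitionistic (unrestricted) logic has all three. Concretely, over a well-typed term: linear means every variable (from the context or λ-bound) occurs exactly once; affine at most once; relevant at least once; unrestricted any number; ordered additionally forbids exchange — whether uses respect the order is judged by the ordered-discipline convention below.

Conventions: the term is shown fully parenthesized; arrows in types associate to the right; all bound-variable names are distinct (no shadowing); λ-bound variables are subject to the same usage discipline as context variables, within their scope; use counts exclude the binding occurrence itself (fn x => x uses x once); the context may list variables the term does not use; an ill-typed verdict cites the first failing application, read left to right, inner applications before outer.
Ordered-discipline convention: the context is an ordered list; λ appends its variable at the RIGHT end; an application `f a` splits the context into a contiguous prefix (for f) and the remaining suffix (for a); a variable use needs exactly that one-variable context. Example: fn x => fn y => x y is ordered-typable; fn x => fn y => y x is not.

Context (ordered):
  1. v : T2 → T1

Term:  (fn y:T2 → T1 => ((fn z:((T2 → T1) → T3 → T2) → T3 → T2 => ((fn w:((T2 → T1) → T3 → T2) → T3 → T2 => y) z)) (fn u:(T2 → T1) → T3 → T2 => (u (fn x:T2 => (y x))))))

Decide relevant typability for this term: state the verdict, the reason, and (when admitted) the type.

no — needs weakening: v, w unused
counts: v=0, y [bound]=2, z [bound]=1, w [bound]=0, u [bound]=1, x [bound]=1
use order (left to right): y, z, u, y, x
typing: ✓ — (T2 → T1) → T2 → T1
all disciplines: ordered ✗ · linear ✗ · affine ✗ · relevant ✗ · unrestricted ✓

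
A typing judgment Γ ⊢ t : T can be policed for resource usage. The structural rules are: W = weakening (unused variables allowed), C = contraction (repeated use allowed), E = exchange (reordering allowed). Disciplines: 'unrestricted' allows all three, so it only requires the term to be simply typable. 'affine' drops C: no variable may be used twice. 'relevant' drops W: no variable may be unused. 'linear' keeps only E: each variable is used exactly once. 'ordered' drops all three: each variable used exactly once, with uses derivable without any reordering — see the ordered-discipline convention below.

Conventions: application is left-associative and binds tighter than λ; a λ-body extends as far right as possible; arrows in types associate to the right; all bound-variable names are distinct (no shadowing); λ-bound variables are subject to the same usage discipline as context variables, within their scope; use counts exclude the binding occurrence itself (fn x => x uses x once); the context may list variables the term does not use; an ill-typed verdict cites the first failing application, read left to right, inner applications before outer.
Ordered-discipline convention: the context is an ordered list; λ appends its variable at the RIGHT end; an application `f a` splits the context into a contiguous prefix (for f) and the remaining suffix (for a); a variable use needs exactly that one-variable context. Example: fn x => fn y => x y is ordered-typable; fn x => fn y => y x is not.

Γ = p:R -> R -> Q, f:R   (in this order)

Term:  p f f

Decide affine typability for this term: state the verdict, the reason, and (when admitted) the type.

no — repeated use of f ×2
variable uses: p: 1×, f: 2×
order of uses: p, f, f
typing: well-typed at Q
all disciplines: ordered ✗ | linear ✗ | affine ✗ | relevant ✓ | unrestricted ✓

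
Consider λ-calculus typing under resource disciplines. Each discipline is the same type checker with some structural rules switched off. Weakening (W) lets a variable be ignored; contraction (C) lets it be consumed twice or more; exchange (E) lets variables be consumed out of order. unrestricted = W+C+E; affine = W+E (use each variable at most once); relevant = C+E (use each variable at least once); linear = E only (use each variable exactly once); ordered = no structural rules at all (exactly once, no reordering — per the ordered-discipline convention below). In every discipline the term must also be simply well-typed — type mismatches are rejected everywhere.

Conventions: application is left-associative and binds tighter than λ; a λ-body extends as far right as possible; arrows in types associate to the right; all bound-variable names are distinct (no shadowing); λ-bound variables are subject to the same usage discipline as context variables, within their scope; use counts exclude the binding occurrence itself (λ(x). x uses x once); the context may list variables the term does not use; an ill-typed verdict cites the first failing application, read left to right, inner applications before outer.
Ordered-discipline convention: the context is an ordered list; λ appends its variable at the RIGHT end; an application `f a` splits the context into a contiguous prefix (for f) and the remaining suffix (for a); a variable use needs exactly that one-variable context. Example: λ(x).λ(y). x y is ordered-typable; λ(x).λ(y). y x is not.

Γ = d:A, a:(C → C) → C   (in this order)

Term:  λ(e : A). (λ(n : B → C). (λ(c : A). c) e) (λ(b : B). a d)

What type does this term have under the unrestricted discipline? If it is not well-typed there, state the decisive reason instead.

not well-typed under unrestricted — not simply typable
use counts: d ×1, a ×1, e [bound] ×1, n [bound] ×0, c [bound] ×1, b [bound] ×0
order of uses: c, e, a, d
typing: ill-typed: argument of type A where C → C is required
per-discipline verdicts: ordered ✗ · linear ✗ · affine ✗ · relevant ✗ · unrestricted ✗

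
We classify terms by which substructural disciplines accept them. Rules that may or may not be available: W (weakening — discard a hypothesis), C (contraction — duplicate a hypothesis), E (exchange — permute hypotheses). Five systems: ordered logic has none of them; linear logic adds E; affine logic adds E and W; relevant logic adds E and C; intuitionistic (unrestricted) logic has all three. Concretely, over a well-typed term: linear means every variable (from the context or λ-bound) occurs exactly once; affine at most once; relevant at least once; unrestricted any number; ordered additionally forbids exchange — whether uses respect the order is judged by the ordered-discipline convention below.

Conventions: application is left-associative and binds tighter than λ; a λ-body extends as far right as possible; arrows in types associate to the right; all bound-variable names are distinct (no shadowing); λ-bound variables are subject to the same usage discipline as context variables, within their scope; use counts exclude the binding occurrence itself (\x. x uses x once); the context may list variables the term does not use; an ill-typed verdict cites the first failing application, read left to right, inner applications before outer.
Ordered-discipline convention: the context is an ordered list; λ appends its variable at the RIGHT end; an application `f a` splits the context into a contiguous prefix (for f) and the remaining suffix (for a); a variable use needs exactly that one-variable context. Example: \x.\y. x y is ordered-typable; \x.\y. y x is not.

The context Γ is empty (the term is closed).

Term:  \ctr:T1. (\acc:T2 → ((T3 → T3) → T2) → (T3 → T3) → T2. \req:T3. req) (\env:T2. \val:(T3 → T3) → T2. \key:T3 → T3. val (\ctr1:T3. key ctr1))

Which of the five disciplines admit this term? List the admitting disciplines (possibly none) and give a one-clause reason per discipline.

admitted by: affine, unrestricted
variable uses: ctr (λ-bound) ×0, acc (λ-bound) ×0, req (λ-bound) ×1, env (λ-bound) ×0, val (λ-bound) ×1, key (λ-bound) ×1, ctr1 (λ-bound) ×1
use order (left to right): req, val, key, ctr1
typing: the term checks, with type T1 → T3 → T3
ordered: ✗ — ctr, acc, env left unused
linear: ✗ — ctr, acc, env left unused
affine: ✓ — ctr, acc, req, env, val, key, ctr1: no repeats, contraction unneeded
relevant: ✗ — ctr, acc, env left unused
unrestricted: ✓ — simply typable at T1 → T3 → T3; W, C, E all held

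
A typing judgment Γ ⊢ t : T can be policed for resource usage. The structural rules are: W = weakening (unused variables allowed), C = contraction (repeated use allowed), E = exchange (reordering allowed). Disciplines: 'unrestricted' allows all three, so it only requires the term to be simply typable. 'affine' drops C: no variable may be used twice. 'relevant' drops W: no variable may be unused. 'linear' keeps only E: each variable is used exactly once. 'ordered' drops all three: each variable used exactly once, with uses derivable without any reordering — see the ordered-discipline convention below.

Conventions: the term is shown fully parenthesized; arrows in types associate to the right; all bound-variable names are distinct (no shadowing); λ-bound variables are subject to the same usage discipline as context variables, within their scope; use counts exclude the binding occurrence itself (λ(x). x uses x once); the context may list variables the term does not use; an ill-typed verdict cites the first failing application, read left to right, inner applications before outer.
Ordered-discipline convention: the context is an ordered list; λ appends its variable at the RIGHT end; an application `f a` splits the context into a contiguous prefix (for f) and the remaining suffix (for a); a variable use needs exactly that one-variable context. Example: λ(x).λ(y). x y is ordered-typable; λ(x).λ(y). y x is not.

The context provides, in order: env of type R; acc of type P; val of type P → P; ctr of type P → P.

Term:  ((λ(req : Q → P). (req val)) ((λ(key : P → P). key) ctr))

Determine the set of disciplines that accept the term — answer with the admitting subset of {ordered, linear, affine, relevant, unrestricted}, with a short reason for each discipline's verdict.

admitted in: none
use counts: env: 0, acc: 0, val: 1, ctr: 1, req [bound]: 1, key [bound]: 1
uses in reading order: req, val, key, ctr
typing: ill-typed: a function awaiting Q gets P → P
ordered: ✗, the type mismatch rejects it
linear: ✗, not simply typable
affine: ✗, fails simple typing
relevant: ✗, a type mismatch blocks all five
unrestricted: ✗, the type mismatch rejects it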